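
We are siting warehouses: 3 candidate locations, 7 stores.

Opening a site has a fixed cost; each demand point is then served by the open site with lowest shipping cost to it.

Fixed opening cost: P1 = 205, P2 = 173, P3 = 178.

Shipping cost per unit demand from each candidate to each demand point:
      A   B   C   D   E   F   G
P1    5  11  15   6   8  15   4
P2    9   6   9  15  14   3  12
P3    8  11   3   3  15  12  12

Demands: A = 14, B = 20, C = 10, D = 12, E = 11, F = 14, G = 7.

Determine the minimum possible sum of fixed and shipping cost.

Open {P1, P2}: assign each demand point to its cheapest open site.
  A→P1 14×5=70, B→P2 20×6=120, C→P2 10×9=90, D→P1 12×6=72, E→P1 11×8=88, F→P2 14×3=42, G→P1 7×4=28
  shipping cost 510, fixed 378 → total 888.
Compare {P2, P3}: shipping cost 578 + fixed 351 = 929.
Compare {P2}: shipping cost 796 + fixed 173 = 969.
Compare {P1, P2, P3}: shipping cost 414 + fixed 556 = 970.
All other subsets cost ≥ 929. Minimum total cost: 888.

888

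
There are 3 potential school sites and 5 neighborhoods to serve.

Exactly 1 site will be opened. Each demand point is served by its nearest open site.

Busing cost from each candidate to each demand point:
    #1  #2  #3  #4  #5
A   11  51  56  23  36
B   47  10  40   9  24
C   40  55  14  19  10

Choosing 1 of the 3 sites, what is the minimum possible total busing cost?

130

Open {B}.
  #1→B 47, #2→B 10, #3→B 40, #4→B 9, #5→B 24  ⇒ total 130.
Compare {C}: total 138.
Compare {A}: total 177.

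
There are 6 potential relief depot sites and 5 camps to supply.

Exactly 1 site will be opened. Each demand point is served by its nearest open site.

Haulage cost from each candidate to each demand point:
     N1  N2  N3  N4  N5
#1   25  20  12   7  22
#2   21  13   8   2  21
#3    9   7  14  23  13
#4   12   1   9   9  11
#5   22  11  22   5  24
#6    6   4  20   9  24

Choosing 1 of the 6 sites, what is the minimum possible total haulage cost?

42

Open {#4}.
  N1→#4 12, N2→#4 1, N3→#4 9, N4→#4 9, N5→#4 11  ⇒ total 42.
Compare {#6}: total 63.
Compare {#2}: total 65.
No size-1 selection does better; minimum is 42.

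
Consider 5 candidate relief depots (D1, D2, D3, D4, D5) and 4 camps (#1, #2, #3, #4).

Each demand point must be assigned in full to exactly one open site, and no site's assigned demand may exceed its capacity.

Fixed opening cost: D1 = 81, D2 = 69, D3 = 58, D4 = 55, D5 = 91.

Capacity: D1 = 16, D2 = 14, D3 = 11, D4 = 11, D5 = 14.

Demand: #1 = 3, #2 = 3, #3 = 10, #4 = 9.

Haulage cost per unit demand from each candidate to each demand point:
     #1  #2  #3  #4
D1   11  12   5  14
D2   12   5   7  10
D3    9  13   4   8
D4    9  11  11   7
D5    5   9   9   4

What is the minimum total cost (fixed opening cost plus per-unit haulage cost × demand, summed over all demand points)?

296

Open {D2, D5}; cheapest assignment that respects the capacities:
  D2 (cap 14, load 13): #2, #3 — cost 3×5 + 10×7 = 85
  D5 (cap 14, load 12): #1, #4 — cost 3×5 + 9×4 = 51
  Shipping 136, fixed 160 → total 296.
  Any other capacity-feasible assignment to {D2, D5} ships for at least 136.
Compare {D1, D5}: its best feasible assignment gives total 309.
Compare {D1, D4}: its best feasible assignment gives total 318.
Every other set of open sites that can feasibly serve all demand totals ≥ 309 even under its best assignment. Minimum: 296.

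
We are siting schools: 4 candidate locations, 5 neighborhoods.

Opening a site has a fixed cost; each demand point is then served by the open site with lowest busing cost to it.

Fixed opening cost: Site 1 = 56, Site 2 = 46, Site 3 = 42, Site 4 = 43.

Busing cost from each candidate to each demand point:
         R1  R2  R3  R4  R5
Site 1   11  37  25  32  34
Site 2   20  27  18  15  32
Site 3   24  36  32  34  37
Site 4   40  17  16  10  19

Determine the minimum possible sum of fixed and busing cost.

Open {Site 4}: assign each demand point to its cheapest open site.
  R1→Site 4 40, R2→Site 4 17, R3→Site 4 16, R4→Site 4 10, R5→Site 4 19
  busing cost 102, fixed 43 → total 145.
Compare {Site 2}: busing cost 112 + fixed 46 = 158.
Compare {Site 2, Site 4}: busing cost 82 + fixed 89 = 171.
Compare {Site 3, Site 4}: busing cost 86 + fixed 85 = 171.
All other subsets cost ≥ 158. Minimum total cost: 145.

145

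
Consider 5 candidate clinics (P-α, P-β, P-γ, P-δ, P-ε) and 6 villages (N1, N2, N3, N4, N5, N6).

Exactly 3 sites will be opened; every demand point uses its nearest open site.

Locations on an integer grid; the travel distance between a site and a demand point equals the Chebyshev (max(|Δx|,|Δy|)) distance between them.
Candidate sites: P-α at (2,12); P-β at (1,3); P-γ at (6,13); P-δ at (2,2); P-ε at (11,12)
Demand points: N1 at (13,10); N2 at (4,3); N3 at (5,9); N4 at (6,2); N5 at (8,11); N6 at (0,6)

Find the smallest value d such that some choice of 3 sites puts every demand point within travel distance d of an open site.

4

Open {P-α, P-δ, P-ε}.
  Farthest demand point is N4 at travel distance 4 (to P-δ); all others are ≤ 4.
With {P-γ, P-δ, P-ε} the worst case is 4.
With {P-α, P-β, P-ε} the worst case is 5.
No size-3 selection achieves below 4.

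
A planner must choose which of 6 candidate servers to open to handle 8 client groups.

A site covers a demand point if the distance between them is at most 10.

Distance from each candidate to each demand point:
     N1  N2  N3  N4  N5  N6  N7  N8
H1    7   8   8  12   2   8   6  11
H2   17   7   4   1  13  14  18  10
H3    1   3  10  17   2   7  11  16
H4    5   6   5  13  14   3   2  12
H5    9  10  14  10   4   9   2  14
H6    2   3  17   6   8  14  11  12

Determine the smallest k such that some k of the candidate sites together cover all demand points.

Coverage sets (demand points within 10 of each site):
  H1: {N1, N2, N3, N5, N6, N7}
  H2: {N2, N3, N4, N8}
  H3: {N1, N2, N3, N5, N6}
  H4: {N1, N2, N3, N6, N7}
  H5: {N1, N2, N4, N5, N6, N7}
  H6: {N1, N2, N4, N5}
No single site covers all 8 demand points.
But {H1, H2} covers everything, so the minimum is 2.

2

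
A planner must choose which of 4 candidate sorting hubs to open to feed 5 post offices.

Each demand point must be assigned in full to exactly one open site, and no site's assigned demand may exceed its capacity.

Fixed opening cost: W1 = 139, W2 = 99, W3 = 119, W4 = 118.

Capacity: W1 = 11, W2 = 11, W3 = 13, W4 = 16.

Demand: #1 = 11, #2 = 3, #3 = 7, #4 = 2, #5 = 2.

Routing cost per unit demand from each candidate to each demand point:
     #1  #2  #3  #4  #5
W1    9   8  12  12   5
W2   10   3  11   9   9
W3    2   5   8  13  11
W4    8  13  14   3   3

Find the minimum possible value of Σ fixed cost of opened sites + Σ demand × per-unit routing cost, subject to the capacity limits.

403

Open {W2, W4}; cheapest assignment that respects the capacities:
  W2 (cap 11, load 10): #2, #3 — cost 3×3 + 7×11 = 86
  W4 (cap 16, load 15): #1, #4, #5 — cost 11×8 + 2×3 + 2×3 = 100
  Shipping 186, fixed 217 → total 403.
  Any other capacity-feasible assignment to {W2, W4} ships for at least 186.
Compare {W3, W4}: its best feasible assignment gives total 408.
Compare {W2, W3, W4}: its best feasible assignment gives total 456.
Every other set of open sites that can feasibly serve all demand totals ≥ 408 even under its best assignment. Minimum: 403.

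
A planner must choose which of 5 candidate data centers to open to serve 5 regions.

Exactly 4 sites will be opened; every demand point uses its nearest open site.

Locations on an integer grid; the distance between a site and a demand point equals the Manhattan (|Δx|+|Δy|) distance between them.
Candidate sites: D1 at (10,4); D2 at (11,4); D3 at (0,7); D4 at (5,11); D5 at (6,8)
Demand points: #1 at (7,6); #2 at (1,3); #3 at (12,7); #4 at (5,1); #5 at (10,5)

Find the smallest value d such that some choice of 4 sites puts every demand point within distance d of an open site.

8

Open {D1, D2, D3, D4}.
  Farthest demand point is #4 at distance 8 (to D1); all others are ≤ 8.
With {D1, D2, D3, D5} the worst case is 8.
With {D1, D3, D4, D5} the worst case is 8.
No size-4 selection achieves below 8.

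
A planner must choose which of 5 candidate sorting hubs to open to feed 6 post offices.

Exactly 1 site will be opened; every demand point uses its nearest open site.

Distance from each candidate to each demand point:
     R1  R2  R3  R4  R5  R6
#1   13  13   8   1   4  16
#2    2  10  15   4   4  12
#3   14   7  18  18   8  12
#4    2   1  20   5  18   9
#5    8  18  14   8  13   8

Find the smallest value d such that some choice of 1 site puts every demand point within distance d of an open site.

Open {#2}.
  Farthest demand point is R3 at distance 15 (to #2); all others are ≤ 15.
With {#1} the worst case is 16.
With {#3} the worst case is 18.
No size-1 selection achieves below 15.

15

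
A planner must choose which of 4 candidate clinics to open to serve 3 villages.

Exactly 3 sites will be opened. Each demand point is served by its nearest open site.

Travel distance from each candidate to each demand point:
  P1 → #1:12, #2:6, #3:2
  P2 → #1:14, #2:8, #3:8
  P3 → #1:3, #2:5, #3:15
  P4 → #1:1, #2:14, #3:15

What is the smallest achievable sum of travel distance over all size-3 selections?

Open {P1, P3, P4}.
  #1→P4 1, #2→P3 5, #3→P1 2  ⇒ total 8.
Compare {P1, P2, P4}: total 9.
Compare {P1, P2, P3}: total 10.
No size-3 selection does better; minimum is 8.

8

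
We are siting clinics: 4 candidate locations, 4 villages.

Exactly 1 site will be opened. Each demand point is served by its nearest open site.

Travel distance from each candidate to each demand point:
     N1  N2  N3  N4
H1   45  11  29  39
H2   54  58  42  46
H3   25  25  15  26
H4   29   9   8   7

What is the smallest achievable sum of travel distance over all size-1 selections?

Open {H4}.
  N1→H4 29, N2→H4 9, N3→H4 8, N4→H4 7  ⇒ total 53.
Compare {H3}: total 91.
Compare {H1}: total 124.
No size-1 selection does better; minimum is 53.

53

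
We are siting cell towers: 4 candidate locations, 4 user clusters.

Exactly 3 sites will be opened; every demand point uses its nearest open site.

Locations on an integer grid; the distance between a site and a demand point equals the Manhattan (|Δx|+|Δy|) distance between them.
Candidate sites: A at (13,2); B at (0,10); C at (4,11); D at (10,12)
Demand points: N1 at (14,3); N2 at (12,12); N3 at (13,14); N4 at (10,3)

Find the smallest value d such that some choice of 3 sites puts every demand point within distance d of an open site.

5

Open {A, B, D}.
  Farthest demand point is N3 at distance 5 (to D); all others are ≤ 5.
With {A, C, D} the worst case is 5.
With {A, B, C} the worst case is 12.
No size-3 selection achieves below 5.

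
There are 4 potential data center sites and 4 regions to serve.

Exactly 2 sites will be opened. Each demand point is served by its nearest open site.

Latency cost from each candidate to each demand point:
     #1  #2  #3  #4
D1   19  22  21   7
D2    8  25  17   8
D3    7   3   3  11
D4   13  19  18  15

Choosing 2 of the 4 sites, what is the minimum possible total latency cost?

20

Open {D1, D3}.
  #1→D3 7, #2→D3 3, #3→D3 3, #4→D1 7  ⇒ total 20.
Compare {D2, D3}: total 21.
Compare {D3, D4}: total 24.
No size-2 selection does better; minimum is 20.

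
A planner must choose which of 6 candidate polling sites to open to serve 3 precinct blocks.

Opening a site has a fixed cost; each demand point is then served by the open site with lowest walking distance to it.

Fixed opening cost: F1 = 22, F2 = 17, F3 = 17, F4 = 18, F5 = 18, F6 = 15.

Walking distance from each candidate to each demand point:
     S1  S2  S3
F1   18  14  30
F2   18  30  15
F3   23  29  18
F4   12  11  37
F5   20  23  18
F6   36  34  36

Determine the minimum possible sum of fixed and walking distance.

Open {F2, F4}: assign each demand point to its cheapest open site.
  S1→F4 12, S2→F4 11, S3→F2 15
  walking distance 38, fixed 35 → total 73.
Compare {F3, F4}: walking distance 41 + fixed 35 = 76.
Compare {F4, F5}: walking distance 41 + fixed 36 = 77.
Compare {F4}: walking distance 60 + fixed 18 = 78.
All other subsets cost ≥ 76. Minimum total cost: 73.

73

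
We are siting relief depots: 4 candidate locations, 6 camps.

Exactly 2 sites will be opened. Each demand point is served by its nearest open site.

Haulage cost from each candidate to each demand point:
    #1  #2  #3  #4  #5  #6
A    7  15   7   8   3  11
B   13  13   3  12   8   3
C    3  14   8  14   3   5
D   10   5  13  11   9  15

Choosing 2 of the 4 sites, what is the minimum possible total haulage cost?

Open {C, D}.
  #1→C 3, #2→D 5, #3→C 8, #4→D 11, #5→C 3, #6→C 5  ⇒ total 35.
Compare {A, B}: total 37.
Compare {B, C}: total 37.
No size-2 selection does better; minimum is 35.

35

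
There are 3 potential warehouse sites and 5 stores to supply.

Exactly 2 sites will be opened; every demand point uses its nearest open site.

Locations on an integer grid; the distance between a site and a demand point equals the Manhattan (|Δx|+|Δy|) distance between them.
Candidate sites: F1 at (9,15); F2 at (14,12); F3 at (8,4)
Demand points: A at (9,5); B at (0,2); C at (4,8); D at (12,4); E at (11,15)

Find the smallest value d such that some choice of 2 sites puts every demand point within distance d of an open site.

10

Open {F1, F3}.
  Farthest demand point is B at distance 10 (to F3); all others are ≤ 10.
With {F2, F3} the worst case is 10.
With {F1, F2} the worst case is 22.
No size-2 selection achieves below 10.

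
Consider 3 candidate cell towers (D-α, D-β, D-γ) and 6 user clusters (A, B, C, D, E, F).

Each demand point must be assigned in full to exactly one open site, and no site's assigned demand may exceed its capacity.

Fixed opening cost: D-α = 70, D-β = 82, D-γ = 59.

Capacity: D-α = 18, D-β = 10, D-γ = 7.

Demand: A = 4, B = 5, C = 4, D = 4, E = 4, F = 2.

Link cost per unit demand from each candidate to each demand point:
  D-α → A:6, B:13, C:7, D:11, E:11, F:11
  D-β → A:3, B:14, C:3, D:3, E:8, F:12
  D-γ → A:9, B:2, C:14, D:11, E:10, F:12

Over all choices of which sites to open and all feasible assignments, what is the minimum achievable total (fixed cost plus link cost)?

301

Open {D-α, D-γ}; cheapest assignment that respects the capacities:
  D-α (cap 18, load 18): A, C, D, E, F — cost 4×6 + 4×7 + 4×11 + 4×11 + 2×11 = 162
  D-γ (cap 7, load 5): B — cost 5×2 = 10
  Shipping 172, fixed 129 → total 301.
  Any other capacity-feasible assignment to {D-α, D-γ} ships for at least 172.
Compare {D-α, D-β}: its best feasible assignment gives total 331.
Compare {D-α, D-β, D-γ}: its best feasible assignment gives total 335.
Every other set of open sites that can feasibly serve all demand totals ≥ 331 even under its best assignment. Minimum: 301.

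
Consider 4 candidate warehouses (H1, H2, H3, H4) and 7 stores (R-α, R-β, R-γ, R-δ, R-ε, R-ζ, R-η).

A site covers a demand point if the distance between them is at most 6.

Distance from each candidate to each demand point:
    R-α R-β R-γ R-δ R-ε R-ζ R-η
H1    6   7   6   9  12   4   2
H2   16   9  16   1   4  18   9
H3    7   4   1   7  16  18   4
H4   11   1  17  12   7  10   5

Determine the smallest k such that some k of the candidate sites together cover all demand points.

Coverage sets (demand points within 6 of each site):
  H1: {R-α, R-γ, R-ζ, R-η}
  H2: {R-δ, R-ε}
  H3: {R-β, R-γ, R-η}
  H4: {R-β, R-η}
No 2 sites suffice: every size-2 union leaves at least one demand point uncovered.
But {H1, H2, H3} covers everything, so the minimum is 3.

3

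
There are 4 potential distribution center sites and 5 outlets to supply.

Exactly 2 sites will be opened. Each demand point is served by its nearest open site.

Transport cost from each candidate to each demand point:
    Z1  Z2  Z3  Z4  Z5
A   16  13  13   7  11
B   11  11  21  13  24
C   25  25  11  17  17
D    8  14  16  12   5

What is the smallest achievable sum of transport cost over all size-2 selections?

46

Open {A, D}.
  Z1→D 8, Z2→A 13, Z3→A 13, Z4→A 7, Z5→D 5  ⇒ total 46.
Compare {C, D}: total 50.
Compare {B, D}: total 52.
No size-2 selection does better; minimum is 46.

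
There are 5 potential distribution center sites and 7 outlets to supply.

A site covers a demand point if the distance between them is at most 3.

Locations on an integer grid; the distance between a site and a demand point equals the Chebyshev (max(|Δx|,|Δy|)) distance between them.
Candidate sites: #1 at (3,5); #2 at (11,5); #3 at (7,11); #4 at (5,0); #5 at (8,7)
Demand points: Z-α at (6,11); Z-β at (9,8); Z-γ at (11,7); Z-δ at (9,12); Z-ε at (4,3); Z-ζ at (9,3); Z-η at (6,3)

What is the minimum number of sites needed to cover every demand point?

Coverage sets (demand points within 3 of each site):
  #1: {Z-ε, Z-η}
  #2: {Z-β, Z-γ, Z-ζ}
  #3: {Z-α, Z-β, Z-δ}
  #4: {Z-ε, Z-η}
  #5: {Z-β, Z-γ}
No 2 sites suffice: every size-2 union leaves at least one demand point uncovered.
But {#1, #2, #3} covers everything, so the minimum is 3.

3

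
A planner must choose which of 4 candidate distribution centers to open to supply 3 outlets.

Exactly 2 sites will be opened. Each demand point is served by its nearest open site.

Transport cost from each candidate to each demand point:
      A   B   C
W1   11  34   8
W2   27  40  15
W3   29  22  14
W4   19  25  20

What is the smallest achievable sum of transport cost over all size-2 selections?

41

Open {W1, W3}.
  A→W1 11, B→W3 22, C→W1 8  ⇒ total 41.
Compare {W1, W4}: total 44.
Compare {W1, W2}: total 53.
No size-2 selection does better; minimum is 41.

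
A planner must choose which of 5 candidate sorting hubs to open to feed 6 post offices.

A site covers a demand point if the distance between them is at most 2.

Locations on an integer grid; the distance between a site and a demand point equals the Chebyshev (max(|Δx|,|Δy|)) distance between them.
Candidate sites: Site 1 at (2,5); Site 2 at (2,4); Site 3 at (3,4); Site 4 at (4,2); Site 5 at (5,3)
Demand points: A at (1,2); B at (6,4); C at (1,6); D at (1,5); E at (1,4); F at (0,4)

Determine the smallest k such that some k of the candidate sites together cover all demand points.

Coverage sets (demand points within 2 of each site):
  Site 1: {C, D, E, F}
  Site 2: {A, C, D, E, F}
  Site 3: {A, C, D, E}
  Site 4: {B}
  Site 5: {B}
No single site covers all 6 demand points.
But {Site 2, Site 4} covers everything, so the minimum is 2.

2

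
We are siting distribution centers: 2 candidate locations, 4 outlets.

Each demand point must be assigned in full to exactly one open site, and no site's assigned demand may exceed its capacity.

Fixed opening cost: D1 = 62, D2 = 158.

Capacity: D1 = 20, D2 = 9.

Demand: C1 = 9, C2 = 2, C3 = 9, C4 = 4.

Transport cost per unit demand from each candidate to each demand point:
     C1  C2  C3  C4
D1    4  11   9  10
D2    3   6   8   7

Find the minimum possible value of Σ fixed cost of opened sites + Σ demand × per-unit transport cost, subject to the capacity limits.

377

Open {D1, D2}; cheapest assignment that respects the capacities:
  D1 (cap 20, load 18): C1, C3 — cost 9×4 + 9×9 = 117
  D2 (cap 9, load 6): C2, C4 — cost 2×6 + 4×7 = 40
  Shipping 157, fixed 220 → total 377.
  Any other capacity-feasible assignment to {D1, D2} ships for at least 157.
Total demand is 24 and no other set of sites has combined capacity ≥ 24, so {D1, D2} is the only feasible choice of open sites. Minimum: 377.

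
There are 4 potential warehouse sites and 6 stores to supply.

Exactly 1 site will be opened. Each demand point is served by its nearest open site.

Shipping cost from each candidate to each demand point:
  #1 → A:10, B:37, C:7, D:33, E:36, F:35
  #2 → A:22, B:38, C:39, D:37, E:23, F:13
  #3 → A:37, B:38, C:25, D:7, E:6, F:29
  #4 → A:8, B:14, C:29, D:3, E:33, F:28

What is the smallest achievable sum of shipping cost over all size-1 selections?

115

Open {#4}.
  A→#4 8, B→#4 14, C→#4 29, D→#4 3, E→#4 33, F→#4 28  ⇒ total 115.
Compare {#3}: total 142.
Compare {#1}: total 158.
No size-1 selection does better; minimum is 115.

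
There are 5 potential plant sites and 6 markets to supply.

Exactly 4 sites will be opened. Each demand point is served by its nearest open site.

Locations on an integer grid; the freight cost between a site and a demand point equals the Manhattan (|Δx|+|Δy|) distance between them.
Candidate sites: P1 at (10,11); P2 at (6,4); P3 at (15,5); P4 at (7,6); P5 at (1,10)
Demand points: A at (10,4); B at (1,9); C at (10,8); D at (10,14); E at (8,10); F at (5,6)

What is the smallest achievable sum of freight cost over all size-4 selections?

Open {P1, P2, P4, P5}.
  A→P2 4, B→P5 1, C→P1 3, D→P1 3, E→P1 3, F→P4 2  ⇒ total 16.
Compare {P1, P2, P3, P5}: total 17.
Compare {P1, P3, P4, P5}: total 17.
No size-4 selection does better; minimum is 16.

16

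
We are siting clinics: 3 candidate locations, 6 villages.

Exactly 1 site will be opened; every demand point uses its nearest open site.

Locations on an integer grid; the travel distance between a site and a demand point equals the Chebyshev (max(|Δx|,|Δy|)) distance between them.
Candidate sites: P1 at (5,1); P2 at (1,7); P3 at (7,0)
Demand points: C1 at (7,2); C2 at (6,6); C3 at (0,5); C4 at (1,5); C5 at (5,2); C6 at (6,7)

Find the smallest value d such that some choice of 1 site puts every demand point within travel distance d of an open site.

Open {P1}.
  Farthest demand point is C6 at travel distance 6 (to P1); all others are ≤ 6.
With {P2} the worst case is 6.
With {P3} the worst case is 7.
No size-1 selection achieves below 6.

6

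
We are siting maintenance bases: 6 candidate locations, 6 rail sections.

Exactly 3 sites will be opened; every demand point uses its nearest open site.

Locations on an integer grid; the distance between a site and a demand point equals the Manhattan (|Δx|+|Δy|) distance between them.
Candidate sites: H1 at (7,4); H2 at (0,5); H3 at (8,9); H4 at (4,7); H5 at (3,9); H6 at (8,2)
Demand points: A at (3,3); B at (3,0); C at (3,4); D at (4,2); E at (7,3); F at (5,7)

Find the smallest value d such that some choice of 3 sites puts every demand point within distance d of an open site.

7

Open {H1, H2, H6}.
  Farthest demand point is B at distance 7 (to H6); all others are ≤ 7.
With {H1, H3, H6} the worst case is 7.
With {H1, H4, H6} the worst case is 7.
No size-3 selection achieves below 7.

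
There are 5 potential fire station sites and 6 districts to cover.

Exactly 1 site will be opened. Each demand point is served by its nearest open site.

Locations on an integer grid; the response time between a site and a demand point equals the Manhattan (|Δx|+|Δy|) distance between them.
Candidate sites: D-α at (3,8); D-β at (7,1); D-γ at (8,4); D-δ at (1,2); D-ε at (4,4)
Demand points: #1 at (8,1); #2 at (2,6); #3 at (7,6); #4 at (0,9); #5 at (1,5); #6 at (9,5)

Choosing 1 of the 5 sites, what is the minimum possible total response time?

Open {D-ε}.
  #1→D-ε 7, #2→D-ε 4, #3→D-ε 5, #4→D-ε 9, #5→D-ε 4, #6→D-ε 6  ⇒ total 35.
Compare {D-γ}: total 37.
Compare {D-α}: total 39.
No size-1 selection does better; minimum is 35.

35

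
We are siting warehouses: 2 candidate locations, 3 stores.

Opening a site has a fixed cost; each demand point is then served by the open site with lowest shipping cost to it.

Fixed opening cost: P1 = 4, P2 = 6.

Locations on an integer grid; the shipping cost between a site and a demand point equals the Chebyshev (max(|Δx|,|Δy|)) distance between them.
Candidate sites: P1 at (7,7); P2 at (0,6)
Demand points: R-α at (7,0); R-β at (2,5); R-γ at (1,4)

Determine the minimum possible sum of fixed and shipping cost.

Open {P2}: assign each demand point to its cheapest open site.
  R-α→P2 7, R-β→P2 2, R-γ→P2 2
  shipping cost 11, fixed 6 → total 17.
Compare {P1, P2}: shipping cost 11 + fixed 10 = 21.
Compare {P1}: shipping cost 18 + fixed 4 = 22.

17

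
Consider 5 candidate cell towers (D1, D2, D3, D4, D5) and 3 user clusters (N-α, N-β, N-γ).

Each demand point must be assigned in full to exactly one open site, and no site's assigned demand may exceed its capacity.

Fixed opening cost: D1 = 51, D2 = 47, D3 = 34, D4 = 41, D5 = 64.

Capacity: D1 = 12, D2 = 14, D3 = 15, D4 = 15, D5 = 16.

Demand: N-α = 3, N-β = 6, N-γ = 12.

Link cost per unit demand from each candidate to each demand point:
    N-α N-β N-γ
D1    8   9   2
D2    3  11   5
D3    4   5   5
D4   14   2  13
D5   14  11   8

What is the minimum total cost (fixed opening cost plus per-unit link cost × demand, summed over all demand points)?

Open {D1, D3}; cheapest assignment that respects the capacities:
  D1 (cap 12, load 12): N-γ — cost 12×2 = 24
  D3 (cap 15, load 9): N-α, N-β — cost 3×4 + 6×5 = 42
  Shipping 66, fixed 85 → total 151.
  Any other capacity-feasible assignment to {D1, D3} ships for at least 66.
Compare {D3, D4}: its best feasible assignment gives total 159.
Compare {D1, D4}: its best feasible assignment gives total 170.
Every other set of open sites that can feasibly serve all demand totals ≥ 159 even under its best assignment. Minimum: 151.

151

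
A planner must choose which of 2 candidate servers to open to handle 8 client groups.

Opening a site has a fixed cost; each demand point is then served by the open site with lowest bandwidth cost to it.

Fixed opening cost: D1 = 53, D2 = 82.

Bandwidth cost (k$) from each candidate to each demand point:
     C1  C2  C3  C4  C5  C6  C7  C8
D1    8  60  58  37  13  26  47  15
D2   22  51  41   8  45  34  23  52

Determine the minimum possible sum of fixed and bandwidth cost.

Open {D1}: assign each demand point to its cheapest open site.
  C1→D1 8, C2→D1 60, C3→D1 58, C4→D1 37, C5→D1 13, C6→D1 26, C7→D1 47, C8→D1 15
  bandwidth cost 264, fixed 53 → total 317.
Compare {D1, D2}: bandwidth cost 185 + fixed 135 = 320.
Compare {D2}: bandwidth cost 276 + fixed 82 = 358.

317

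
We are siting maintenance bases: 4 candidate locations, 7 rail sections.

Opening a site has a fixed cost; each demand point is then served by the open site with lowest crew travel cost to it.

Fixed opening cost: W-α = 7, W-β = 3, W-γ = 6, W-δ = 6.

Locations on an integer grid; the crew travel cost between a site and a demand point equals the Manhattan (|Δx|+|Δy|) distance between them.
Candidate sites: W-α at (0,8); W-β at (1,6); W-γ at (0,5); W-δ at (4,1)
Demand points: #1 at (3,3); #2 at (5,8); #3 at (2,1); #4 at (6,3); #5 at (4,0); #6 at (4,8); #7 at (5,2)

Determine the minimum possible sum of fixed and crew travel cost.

32

Open {W-β, W-δ}: assign each demand point to its cheapest open site.
  #1→W-δ 3, #2→W-β 6, #3→W-δ 2, #4→W-δ 4, #5→W-δ 1, #6→W-β 5, #7→W-δ 2
  crew travel cost 23, fixed 9 → total 32.
Compare {W-δ}: crew travel cost 27 + fixed 6 = 33.
Compare {W-α, W-δ}: crew travel cost 21 + fixed 13 = 34.
Compare {W-α, W-β, W-δ}: crew travel cost 21 + fixed 16 = 37.
All other subsets cost ≥ 33. Minimum total cost: 32.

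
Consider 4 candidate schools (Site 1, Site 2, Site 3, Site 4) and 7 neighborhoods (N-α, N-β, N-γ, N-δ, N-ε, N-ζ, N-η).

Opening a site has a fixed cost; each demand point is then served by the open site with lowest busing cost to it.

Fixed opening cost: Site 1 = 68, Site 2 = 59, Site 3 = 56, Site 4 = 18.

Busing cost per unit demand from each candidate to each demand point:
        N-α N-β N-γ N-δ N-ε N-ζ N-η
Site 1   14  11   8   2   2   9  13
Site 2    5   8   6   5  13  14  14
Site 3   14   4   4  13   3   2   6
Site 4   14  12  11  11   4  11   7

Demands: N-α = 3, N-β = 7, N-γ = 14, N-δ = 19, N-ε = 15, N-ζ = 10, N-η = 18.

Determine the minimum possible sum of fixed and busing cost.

446

Open {Site 1, Site 3}: assign each demand point to its cheapest open site.
  N-α→Site 1 3×14=42, N-β→Site 3 7×4=28, N-γ→Site 3 14×4=56, N-δ→Site 1 19×2=38, N-ε→Site 1 15×2=30, N-ζ→Site 3 10×2=20, N-η→Site 3 18×6=108
  busing cost 322, fixed 124 → total 446.
Compare {Site 1, Site 3, Site 4}: busing cost 322 + fixed 142 = 464.
Compare {Site 1, Site 2, Site 3}: busing cost 295 + fixed 183 = 478.
Compare {Site 2, Site 3}: busing cost 367 + fixed 115 = 482.
All other subsets cost ≥ 464. Minimum total cost: 446.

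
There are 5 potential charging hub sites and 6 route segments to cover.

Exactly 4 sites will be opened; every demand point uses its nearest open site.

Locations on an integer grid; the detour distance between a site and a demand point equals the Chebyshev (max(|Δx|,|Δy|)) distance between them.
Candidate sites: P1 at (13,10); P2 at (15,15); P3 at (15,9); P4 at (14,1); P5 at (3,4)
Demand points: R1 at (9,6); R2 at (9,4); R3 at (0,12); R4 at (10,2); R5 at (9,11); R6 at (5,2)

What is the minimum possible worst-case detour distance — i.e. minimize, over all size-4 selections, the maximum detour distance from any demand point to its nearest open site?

8

Open {P1, P2, P3, P5}.
  Farthest demand point is R3 at detour distance 8 (to P5); all others are ≤ 8.
With {P1, P2, P4, P5} the worst case is 8.
With {P1, P3, P4, P5} the worst case is 8.
No size-4 selection achieves below 8.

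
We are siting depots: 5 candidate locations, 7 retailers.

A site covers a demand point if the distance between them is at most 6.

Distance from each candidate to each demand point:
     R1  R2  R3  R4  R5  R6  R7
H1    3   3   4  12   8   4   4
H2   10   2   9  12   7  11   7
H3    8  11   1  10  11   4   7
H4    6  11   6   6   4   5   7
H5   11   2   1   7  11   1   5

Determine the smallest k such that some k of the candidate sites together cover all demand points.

2

Coverage sets (demand points within 6 of each site):
  H1: {R1, R2, R3, R6, R7}
  H2: {R2}
  H3: {R3, R6}
  H4: {R1, R3, R4, R5, R6}
  H5: {R2, R3, R6, R7}
No single site covers all 7 demand points.
But {H1, H4} covers everything, so the minimum is 2.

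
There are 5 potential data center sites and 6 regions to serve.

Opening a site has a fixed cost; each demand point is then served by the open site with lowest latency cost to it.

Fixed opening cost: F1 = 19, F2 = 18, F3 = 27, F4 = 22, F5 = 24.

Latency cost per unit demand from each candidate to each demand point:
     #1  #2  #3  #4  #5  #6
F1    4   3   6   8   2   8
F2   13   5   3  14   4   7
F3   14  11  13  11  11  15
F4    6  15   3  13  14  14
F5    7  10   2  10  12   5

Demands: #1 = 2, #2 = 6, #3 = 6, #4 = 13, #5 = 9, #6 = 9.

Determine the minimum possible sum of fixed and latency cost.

Open {F1, F5}: assign each demand point to its cheapest open site.
  #1→F1 2×4=8, #2→F1 6×3=18, #3→F5 6×2=12, #4→F1 13×8=104, #5→F1 9×2=18, #6→F5 9×5=45
  latency cost 205, fixed 43 → total 248.
Compare {F1, F2}: latency cost 229 + fixed 37 = 266.
Compare {F1, F2, F5}: latency cost 205 + fixed 61 = 266.
Compare {F1, F4, F5}: latency cost 205 + fixed 65 = 270.
All other subsets cost ≥ 266. Minimum total cost: 248.

248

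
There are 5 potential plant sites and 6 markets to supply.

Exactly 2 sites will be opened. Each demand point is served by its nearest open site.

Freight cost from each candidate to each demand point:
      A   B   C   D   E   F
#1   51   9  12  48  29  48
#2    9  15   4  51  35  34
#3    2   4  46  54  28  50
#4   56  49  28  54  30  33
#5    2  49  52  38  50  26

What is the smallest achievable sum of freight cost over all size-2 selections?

116

Open {#1, #5}.
  A→#5 2, B→#1 9, C→#1 12, D→#5 38, E→#1 29, F→#5 26  ⇒ total 116.
Compare {#2, #5}: total 120.
Compare {#2, #3}: total 123.
No size-2 selection does better; minimum is 116.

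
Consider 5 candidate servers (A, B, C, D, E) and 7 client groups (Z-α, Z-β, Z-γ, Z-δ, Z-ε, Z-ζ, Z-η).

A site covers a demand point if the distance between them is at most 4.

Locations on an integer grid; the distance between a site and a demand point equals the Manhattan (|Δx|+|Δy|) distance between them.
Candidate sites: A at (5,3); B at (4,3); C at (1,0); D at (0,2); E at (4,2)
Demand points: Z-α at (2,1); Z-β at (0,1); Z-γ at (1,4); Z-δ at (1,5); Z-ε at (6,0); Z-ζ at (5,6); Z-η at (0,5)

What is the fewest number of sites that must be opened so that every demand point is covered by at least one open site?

2

Coverage sets (demand points within 4 of each site):
  A: {Z-ε, Z-ζ}
  B: {Z-α, Z-γ, Z-ζ}
  C: {Z-α, Z-β, Z-γ}
  D: {Z-α, Z-β, Z-γ, Z-δ, Z-η}
  E: {Z-α, Z-ε}
No single site covers all 7 demand points.
But {A, D} covers everything, so the minimum is 2.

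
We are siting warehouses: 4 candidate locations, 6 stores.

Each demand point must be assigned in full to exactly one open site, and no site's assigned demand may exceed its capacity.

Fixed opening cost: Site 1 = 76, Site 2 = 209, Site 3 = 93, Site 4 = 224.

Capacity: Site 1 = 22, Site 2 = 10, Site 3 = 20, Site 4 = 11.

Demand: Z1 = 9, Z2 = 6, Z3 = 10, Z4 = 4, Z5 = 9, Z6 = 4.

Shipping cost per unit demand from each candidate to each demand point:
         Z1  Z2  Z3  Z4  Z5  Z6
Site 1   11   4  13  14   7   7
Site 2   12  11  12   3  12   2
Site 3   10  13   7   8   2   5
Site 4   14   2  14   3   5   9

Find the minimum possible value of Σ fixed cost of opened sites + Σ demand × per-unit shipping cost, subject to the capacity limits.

Open {Site 1, Site 3}; cheapest assignment that respects the capacities:
  Site 1 (cap 22, load 22): Z1, Z5, Z6 — cost 9×11 + 9×7 + 4×7 = 190
  Site 3 (cap 20, load 20): Z2, Z3, Z4 — cost 6×13 + 10×7 + 4×8 = 180
  Shipping 370, fixed 169 → total 539.
  Any other capacity-feasible assignment to {Site 1, Site 3} ships for at least 370.
Compare {Site 1, Site 2, Site 3}: its best feasible assignment gives total 609.
Compare {Site 1, Site 3, Site 4}: its best feasible assignment gives total 632.
Every other set of open sites that can feasibly serve all demand totals ≥ 609 even under its best assignment. Minimum: 539.

539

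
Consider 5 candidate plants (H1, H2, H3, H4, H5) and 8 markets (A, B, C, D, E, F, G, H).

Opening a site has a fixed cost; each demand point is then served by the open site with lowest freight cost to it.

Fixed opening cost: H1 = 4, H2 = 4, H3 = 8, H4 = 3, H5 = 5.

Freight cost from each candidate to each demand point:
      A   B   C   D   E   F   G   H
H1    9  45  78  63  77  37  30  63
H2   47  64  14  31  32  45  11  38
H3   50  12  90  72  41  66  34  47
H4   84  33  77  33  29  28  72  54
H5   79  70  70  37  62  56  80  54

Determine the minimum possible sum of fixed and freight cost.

Open {H1, H2, H3, H4}: assign each demand point to its cheapest open site.
  A→H1 9, B→H3 12, C→H2 14, D→H2 31, E→H4 29, F→H4 28, G→H2 11, H→H2 38
  freight cost 172, fixed 19 → total 191.
Compare {H1, H2, H3, H4, H5}: freight cost 172 + fixed 24 = 196.
Compare {H1, H2, H3}: freight cost 184 + fixed 16 = 200.
Compare {H1, H2, H4}: freight cost 193 + fixed 11 = 204.
All other subsets cost ≥ 196. Minimum total cost: 191.

191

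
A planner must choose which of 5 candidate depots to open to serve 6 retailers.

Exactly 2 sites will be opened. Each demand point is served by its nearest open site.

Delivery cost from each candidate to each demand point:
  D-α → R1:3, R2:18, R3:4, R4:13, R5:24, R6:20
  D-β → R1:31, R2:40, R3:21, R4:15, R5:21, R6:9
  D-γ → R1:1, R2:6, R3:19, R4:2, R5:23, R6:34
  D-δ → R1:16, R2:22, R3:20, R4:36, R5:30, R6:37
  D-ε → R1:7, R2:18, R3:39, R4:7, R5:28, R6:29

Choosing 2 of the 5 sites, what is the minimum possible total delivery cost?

56

Open {D-α, D-γ}.
  R1→D-γ 1, R2→D-γ 6, R3→D-α 4, R4→D-γ 2, R5→D-γ 23, R6→D-α 20  ⇒ total 56.
Compare {D-β, D-γ}: total 58.
Compare {D-α, D-β}: total 68.
No size-2 selection does better; minimum is 56.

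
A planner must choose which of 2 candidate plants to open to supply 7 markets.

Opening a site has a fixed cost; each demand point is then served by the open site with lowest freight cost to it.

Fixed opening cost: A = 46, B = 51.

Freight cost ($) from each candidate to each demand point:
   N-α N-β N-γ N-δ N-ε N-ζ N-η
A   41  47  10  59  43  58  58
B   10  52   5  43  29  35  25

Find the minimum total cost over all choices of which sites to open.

Open {B}: assign each demand point to its cheapest open site.
  N-α→B 10, N-β→B 52, N-γ→B 5, N-δ→B 43, N-ε→B 29, N-ζ→B 35, N-η→B 25
  freight cost 199, fixed 51 → total 250.
Compare {A, B}: freight cost 194 + fixed 97 = 291.
Compare {A}: freight cost 316 + fixed 46 = 362.

250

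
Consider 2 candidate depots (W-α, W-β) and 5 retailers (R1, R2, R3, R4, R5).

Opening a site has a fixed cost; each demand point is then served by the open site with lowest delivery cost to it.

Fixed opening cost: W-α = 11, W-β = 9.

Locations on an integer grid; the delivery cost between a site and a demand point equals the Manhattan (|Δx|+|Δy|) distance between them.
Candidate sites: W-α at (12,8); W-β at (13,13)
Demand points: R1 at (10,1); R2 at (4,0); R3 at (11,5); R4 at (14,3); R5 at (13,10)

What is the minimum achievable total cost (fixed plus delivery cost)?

50

Open {W-α}: assign each demand point to its cheapest open site.
  R1→W-α 9, R2→W-α 16, R3→W-α 4, R4→W-α 7, R5→W-α 3
  delivery cost 39, fixed 11 → total 50.
Compare {W-α, W-β}: delivery cost 39 + fixed 20 = 59.
Compare {W-β}: delivery cost 61 + fixed 9 = 70.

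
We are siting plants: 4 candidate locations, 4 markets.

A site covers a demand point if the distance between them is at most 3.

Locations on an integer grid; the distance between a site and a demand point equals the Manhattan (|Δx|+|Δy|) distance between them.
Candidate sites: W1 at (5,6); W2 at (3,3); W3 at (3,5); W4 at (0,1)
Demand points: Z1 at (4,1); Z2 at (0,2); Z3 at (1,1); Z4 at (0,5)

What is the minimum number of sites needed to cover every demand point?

Coverage sets (demand points within 3 of each site):
  W1: {}
  W2: {Z1}
  W3: {Z4}
  W4: {Z2, Z3}
No 2 sites suffice: every size-2 union leaves at least one demand point uncovered.
But {W2, W3, W4} covers everything, so the minimum is 3.

3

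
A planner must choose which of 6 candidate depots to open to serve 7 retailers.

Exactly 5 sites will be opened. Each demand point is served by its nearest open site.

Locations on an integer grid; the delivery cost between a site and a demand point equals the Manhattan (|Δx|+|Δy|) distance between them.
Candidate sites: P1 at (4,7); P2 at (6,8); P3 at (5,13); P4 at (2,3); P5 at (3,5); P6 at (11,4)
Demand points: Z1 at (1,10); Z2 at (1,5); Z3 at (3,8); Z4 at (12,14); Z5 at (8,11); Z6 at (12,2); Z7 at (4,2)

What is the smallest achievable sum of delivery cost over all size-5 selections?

29

Open {P1, P3, P4, P5, P6}.
  Z1→P1 6, Z2→P5 2, Z3→P1 2, Z4→P3 8, Z5→P3 5, Z6→P6 3, Z7→P4 3  ⇒ total 29.
Compare {P1, P2, P3, P4, P6}: total 30.
Compare {P1, P2, P3, P5, P6}: total 30.
No size-5 selection does better; minimum is 29.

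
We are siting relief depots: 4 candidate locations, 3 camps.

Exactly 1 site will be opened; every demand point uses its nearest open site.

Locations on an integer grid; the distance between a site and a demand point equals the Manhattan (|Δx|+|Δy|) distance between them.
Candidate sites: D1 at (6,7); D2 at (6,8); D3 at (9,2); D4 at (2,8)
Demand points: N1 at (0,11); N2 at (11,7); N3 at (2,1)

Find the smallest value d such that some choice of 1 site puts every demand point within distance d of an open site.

10

Open {D1}.
  Farthest demand point is N1 at distance 10 (to D1); all others are ≤ 10.
With {D4} the worst case is 10.
With {D2} the worst case is 11.
No size-1 selection achieves below 10.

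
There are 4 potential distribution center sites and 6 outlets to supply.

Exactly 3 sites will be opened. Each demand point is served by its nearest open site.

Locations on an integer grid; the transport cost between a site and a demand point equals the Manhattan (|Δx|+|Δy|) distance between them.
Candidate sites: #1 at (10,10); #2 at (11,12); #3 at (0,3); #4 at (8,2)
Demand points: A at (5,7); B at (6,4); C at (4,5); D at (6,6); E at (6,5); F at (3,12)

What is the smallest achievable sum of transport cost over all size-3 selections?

37

Open {#2, #3, #4}.
  A→#4 8, B→#4 4, C→#3 6, D→#4 6, E→#4 5, F→#2 8  ⇒ total 37.
Compare {#1, #2, #4}: total 38.
Compare {#1, #3, #4}: total 38.
No size-3 selection does better; minimum is 37.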